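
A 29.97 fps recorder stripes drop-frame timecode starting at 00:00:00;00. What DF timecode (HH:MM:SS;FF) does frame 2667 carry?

Each 10-minute DF block holds 10 × 60 × 30 − 9 × 2 = 17982 frames. 2667 ÷ 17982 → 0 full blocks, remainder 2667.
Within the partial block the first minute is 1800 frames and each further minute 1798, so 1 further minute boundary passed. Total skipped labels = 18 × 0 + 2 × 1 = 2.
Non-drop label index = 2667 + 2 = 2669; at 30 labels/s that is 00:01:28:29, i.e. DF 00:01:28;29.

00:01:28;29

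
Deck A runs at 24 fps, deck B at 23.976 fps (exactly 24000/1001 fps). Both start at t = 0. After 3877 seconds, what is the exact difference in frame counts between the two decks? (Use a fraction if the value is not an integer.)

A emits 24 × 3877 = 93048 frames; B emits 24000/1001 × 3877 = 93048000/1001.
Difference = 93048/1001 frames (≈ 92.9550); B is behind A.

93048/1001 frames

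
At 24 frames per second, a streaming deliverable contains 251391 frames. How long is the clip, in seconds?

Running time = 251391 / (24) = 10474.625 s.

10474.625 seconds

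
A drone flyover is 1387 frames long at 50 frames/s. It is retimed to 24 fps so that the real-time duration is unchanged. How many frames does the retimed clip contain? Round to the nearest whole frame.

Frames at target rate = 1387 × (24) / (50) = 16644/25 ≈ 665.760.
Nearest whole frame: 666.

666 frames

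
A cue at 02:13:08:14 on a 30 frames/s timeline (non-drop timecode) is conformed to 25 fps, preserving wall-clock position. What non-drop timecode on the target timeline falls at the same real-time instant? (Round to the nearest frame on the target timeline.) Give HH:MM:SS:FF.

02:13:08:12

Source frame index: (2×3600 + 13×60 + 8) × 30 + 14 = 239654.
Real time: 239654 / (30) = 119827/15 s.
Target frame: (119827/15) × (25) = 599135/3 ≈ 199711.667 → 199712.
At 25 labels/s: frame 199712 → 02:13:08:12.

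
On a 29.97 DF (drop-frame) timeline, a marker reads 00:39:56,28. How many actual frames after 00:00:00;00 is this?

71836

Complete 10-minute blocks: 3, each 17982 frames → 53946.
Remaining 9 whole minutes in the current block: 1800 + 8 × 1798 = 16184 frames.
Within the current minute: 56 × 30 + 28 − 2 = 1706 (labels ;00/;01 skipped at this minute). Total = 53946 + 16184 + 1706 = 71836.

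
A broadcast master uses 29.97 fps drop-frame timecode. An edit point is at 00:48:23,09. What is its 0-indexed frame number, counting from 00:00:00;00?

87011

Complete 10-minute blocks: 4, each 17982 frames → 71928.
Remaining 8 whole minutes in the current block: 1800 + 7 × 1798 = 14386 frames.
Within the current minute: 23 × 30 + 9 − 2 = 697 (labels ;00/;01 skipped at this minute). Total = 71928 + 14386 + 697 = 87011.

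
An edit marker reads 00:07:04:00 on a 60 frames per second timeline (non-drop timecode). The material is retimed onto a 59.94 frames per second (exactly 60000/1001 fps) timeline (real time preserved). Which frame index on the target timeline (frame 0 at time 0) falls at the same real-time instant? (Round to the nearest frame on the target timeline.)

Source frame index: (0×3600 + 7×60 + 4) × 60 + 0 = 25440.
Real time: 25440 / (60) = 424 s.
Target frame: (424) × (60000/1001) = 25440000/1001 ≈ 25414.585 → 25415.

frame 25415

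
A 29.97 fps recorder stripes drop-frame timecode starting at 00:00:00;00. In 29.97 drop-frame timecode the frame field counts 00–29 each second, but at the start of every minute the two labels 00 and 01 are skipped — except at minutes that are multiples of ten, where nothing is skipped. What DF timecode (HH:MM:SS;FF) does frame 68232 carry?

Each 10-minute DF block holds 10 × 60 × 30 − 9 × 2 = 17982 frames. 68232 ÷ 17982 → 3 full blocks, remainder 14286.
Within the partial block the first minute is 1800 frames and each further minute 1798, so 7 further minute boundaries passed. Total skipped labels = 18 × 3 + 2 × 7 = 68.
Non-drop label index = 68232 + 68 = 68300; at 30 labels/s that is 00:37:56:20, i.e. DF 00:37:56;20.

00:37:56;20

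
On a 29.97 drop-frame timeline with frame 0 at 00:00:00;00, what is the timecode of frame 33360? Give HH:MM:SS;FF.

Each 10-minute DF block holds 10 × 60 × 30 − 9 × 2 = 17982 frames. 33360 ÷ 17982 → 1 full block, remainder 15378.
Within the partial block the first minute is 1800 frames and each further minute 1798, so 8 further minute boundaries passed. Total skipped labels = 18 × 1 + 2 × 8 = 34.
Non-drop label index = 33360 + 34 = 33394; at 30 labels/s that is 00:18:33:04, i.e. DF 00:18:33;04.

00:18:33;04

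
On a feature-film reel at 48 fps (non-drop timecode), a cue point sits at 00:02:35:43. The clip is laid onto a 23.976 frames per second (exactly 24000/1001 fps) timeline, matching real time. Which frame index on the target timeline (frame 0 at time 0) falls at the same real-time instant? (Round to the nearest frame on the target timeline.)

frame 3738

Source frame index: (0×3600 + 2×60 + 35) × 48 + 43 = 7483.
Real time: 7483 / (48) = 7483/48 s.
Target frame: (7483/48) × (24000/1001) = 534500/143 ≈ 3737.762 → 3738.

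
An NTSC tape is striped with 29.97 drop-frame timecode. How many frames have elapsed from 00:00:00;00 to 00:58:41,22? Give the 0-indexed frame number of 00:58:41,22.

Complete 10-minute blocks: 5, each 17982 frames → 89910.
Remaining 8 whole minutes in the current block: 1800 + 7 × 1798 = 14386 frames.
Within the current minute: 41 × 30 + 22 − 2 = 1250 (labels ;00/;01 skipped at this minute). Total = 89910 + 14386 + 1250 = 105546.

105546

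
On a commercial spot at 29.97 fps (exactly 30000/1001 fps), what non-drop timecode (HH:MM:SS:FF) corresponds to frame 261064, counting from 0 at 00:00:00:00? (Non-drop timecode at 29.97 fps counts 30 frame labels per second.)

02:25:02:04

261064 ÷ 30 = 8702 full seconds, remainder 4 frames.
8702 s = 2 h 25 min 2 s.
Timecode: 02:25:02:04.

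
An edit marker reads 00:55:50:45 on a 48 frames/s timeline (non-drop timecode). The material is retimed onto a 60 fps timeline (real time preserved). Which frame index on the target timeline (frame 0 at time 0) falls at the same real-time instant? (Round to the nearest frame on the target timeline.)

frame 201056

Source frame index: (0×3600 + 55×60 + 50) × 48 + 45 = 160845.
Real time: 160845 / (48) = 53615/16 s.
Target frame: (53615/16) × (60) = 804225/4 ≈ 201056.250 → 201056.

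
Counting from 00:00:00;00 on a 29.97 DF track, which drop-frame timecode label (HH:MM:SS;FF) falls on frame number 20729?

Ten DF minutes hold 17982 frames, so frame 20729 lies in block 1 (frames 17982–35963) with 2747 frames into that block.
The block's first minute is 1800 frames and the rest 1798 each; 2747 frames reaches minute 1, so 1 × 18 + 1 × 2 = 20 labels have been skipped so far.
Adding those back, label number 20729 + 20 = 20749 at 30 labels/s is 691 s + 19 f = 0 h 11 min 31 s frame 19, i.e. 00:11:31;19.

00:11:31;19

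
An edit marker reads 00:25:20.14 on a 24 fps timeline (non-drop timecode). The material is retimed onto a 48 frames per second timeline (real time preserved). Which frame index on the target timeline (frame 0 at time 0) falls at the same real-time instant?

Source frame index: (0×3600 + 25×60 + 20) × 24 + 14 = 36494.
Real time: 36494 / (24) = 18247/12 s.
Target frame: (18247/12) × (48) = 72988.

frame 72988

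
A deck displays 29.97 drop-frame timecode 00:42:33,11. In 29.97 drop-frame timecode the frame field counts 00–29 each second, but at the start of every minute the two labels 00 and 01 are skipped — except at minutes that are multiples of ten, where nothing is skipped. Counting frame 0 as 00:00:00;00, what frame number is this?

As if non-drop at 30 labels/s: (0 × 3600 + 42 × 60 + 33) × 30 + 11 = 76601.
Minute boundaries passed: 42; those not divisible by 10: 42 − 4 = 38; dropped labels = 2 × 38 = 76.
Actual frame index = 76601 − 76 = 76525.

76525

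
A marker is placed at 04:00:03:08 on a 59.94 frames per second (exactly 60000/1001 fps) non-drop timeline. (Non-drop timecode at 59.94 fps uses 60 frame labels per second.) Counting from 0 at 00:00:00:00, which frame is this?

Total seconds to the label: (4 × 3600 + 0 × 60 + 3) = 14403.
Frame index = 14403 × 60 + 8 = 864188.

864188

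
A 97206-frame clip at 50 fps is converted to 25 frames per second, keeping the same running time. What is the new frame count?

48603 frames

Target frames = source frames × (target rate / source rate) = 97206 × (25)/(50) = 97206 × 1/2 = 48603.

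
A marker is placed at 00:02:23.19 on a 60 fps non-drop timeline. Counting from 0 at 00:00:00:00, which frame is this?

frame 8599

Total seconds to the label: (0 × 3600 + 2 × 60 + 23) = 143.
Frame index = 143 × 60 + 19 = 8599.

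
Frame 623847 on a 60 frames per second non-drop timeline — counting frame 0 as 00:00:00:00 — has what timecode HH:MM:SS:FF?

02:53:17:27

623847 ÷ 60 = 10397 full seconds, remainder 27 frames.
10397 s = 2 h 53 min 17 s.
Timecode: 02:53:17:27.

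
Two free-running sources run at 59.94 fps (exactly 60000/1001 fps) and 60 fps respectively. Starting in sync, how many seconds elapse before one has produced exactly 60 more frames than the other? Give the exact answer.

1001 seconds

The gap grows by |60 − 60000/1001| = 60/1001 frames per second.
Time for a 60-frame gap: 60 ÷ (60/1001) = 1001 s.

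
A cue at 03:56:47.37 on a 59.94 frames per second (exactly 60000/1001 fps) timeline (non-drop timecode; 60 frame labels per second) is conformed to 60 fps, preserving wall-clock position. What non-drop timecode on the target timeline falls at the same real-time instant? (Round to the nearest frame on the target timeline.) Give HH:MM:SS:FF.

Source frame index: (3×3600 + 56×60 + 47) × 60 + 37 = 852457.
Real time: 852457 / (60000/1001) = 853309457/60000 s.
Target frame: (853309457/60000) × (60) = 853309457/1000 ≈ 853309.457 → 853309.
At 60 labels/s: frame 853309 → 03:57:01:49.

03:57:01:49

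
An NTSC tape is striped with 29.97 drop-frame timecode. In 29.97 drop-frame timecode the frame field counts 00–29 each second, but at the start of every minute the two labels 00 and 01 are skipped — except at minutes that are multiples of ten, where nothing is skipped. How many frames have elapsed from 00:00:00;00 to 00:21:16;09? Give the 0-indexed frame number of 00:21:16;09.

Complete 10-minute blocks: 2, each 17982 frames → 35964.
Remaining 1 whole minute in the current block: 1800 + 0 × 1798 = 1800 frames.
Within the current minute: 16 × 30 + 9 − 2 = 487 (labels ;00/;01 skipped at this minute). Total = 35964 + 1800 + 487 = 38251.

38251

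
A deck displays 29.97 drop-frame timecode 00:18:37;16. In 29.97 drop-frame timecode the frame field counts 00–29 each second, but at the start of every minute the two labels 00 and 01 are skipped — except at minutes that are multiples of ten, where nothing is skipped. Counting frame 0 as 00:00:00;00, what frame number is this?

33492

Complete 10-minute blocks: 1, each 17982 frames → 17982.
Remaining 8 whole minutes in the current block: 1800 + 7 × 1798 = 14386 frames.
Within the current minute: 37 × 30 + 16 − 2 = 1124 (labels ;00/;01 skipped at this minute). Total = 17982 + 14386 + 1124 = 33492.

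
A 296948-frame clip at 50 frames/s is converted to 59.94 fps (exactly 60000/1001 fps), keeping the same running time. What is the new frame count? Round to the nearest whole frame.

355982 frames

Frames at target rate = 296948 × (60000/1001) / (50) = 356337600/1001 ≈ 355981.618.
Nearest whole frame: 355982.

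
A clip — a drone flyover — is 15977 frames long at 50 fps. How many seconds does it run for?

319.54 seconds

Running time = 15977 / (50) = 319.54 s.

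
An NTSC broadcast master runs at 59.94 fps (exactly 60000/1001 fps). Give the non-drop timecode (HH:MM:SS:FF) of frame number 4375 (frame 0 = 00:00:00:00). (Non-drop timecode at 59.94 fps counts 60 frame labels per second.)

00:01:12:55

4375 ÷ 60 = 72 full seconds, remainder 55 frames.
72 s = 0 h 1 min 12 s.
Timecode: 00:01:12:55.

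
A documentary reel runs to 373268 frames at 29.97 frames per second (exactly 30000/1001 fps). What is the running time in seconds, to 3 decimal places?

Running time = 373268 × 1001/30000 = 93410317/7500 s ≈ 12454.709 s.

12454.709 seconds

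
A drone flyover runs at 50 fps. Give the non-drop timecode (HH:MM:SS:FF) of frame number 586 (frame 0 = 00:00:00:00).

00:00:11:36

586 ÷ 50 = 11 full seconds, remainder 36 frames.
11 s = 0 h 0 min 11 s.
Timecode: 00:00:11:36.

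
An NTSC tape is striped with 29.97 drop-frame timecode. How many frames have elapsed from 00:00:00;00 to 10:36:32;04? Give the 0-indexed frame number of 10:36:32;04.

As if non-drop at 30 labels/s: (10 × 3600 + 36 × 60 + 32) × 30 + 4 = 1145764.
Minute boundaries passed: 636; those not divisible by 10: 636 − 63 = 573; dropped labels = 2 × 573 = 1146.
Actual frame index = 1145764 − 1146 = 1144618.

1144618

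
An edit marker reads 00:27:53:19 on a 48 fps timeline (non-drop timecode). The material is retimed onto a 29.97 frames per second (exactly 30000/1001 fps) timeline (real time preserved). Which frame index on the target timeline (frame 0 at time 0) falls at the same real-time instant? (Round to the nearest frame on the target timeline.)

Source frame index: (0×3600 + 27×60 + 53) × 48 + 19 = 80323.
Real time: 80323 / (48) = 80323/48 s.
Target frame: (80323/48) × (30000/1001) = 50201875/1001 ≈ 50151.723 → 50152.

frame 50152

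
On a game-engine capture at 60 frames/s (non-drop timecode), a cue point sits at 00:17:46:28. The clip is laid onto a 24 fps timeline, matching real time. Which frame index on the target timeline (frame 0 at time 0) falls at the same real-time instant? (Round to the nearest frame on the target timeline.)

Source frame index: (0×3600 + 17×60 + 46) × 60 + 28 = 63988.
Real time: 63988 / (60) = 15997/15 s.
Target frame: (15997/15) × (24) = 127976/5 ≈ 25595.200 → 25595.

frame 25595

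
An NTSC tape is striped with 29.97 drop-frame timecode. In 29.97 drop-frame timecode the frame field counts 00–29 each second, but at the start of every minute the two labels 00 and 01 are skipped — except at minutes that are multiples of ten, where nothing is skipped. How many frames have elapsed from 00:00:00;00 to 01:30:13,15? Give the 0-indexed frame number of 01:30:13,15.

Complete 10-minute blocks: 9, each 17982 frames → 161838.
Remaining 0 whole minutes in the current block: 0 frames.
Within the current minute: 13 × 30 + 15 = 405. Total = 161838 + 0 + 405 = 162243.

162243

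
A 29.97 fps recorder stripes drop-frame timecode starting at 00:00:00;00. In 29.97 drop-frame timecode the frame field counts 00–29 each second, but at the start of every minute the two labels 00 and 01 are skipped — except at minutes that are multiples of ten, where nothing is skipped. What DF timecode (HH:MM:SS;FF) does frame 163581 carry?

01:30:58;03

Ten DF minutes hold 17982 frames, so frame 163581 lies in block 9 (frames 161838–179819) with 1743 frames into that block.
The block's first minute is 1800 frames and the rest 1798 each; 1743 frames reaches minute 0, so 9 × 18 + 0 × 2 = 162 labels have been skipped so far.
Adding those back, label number 163581 + 162 = 163743 at 30 labels/s is 5458 s + 3 f = 1 h 30 min 58 s frame 3, i.e. 01:30:58;03.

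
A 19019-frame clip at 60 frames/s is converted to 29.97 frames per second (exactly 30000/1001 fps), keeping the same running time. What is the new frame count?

Target frames = source frames × (target rate / source rate) = 19019 × (30000/1001)/(60) = 19019 × 500/1001 = 9500.

9500 frames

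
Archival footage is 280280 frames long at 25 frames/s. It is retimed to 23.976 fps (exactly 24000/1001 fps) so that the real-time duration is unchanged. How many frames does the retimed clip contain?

268800 frames

Target frames = source frames × (target rate / source rate) = 280280 × (24000/1001)/(25) = 280280 × 960/1001 = 268800.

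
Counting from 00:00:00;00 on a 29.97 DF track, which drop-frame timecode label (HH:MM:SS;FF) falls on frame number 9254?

Ten DF minutes hold 17982 frames, so frame 9254 lies in block 0 (frames 0–17981) with 9254 frames into that block.
The block's first minute is 1800 frames and the rest 1798 each; 9254 frames reaches minute 5, so 0 × 18 + 5 × 2 = 10 labels have been skipped so far.
Adding those back, label number 9254 + 10 = 9264 at 30 labels/s is 308 s + 24 f = 0 h 5 min 8 s frame 24, i.e. 00:05:08;24.

00:05:08;24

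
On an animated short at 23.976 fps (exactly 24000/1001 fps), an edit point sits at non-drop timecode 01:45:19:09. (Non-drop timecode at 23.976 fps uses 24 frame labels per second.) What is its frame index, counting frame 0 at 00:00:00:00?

Total seconds to the label: (1 × 3600 + 45 × 60 + 19) = 6319.
Frame index = 6319 × 24 + 9 = 151665.

151665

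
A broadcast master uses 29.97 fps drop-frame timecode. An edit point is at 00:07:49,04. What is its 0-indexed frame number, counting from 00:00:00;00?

14060

Complete 10-minute blocks: 0, each 17982 frames → 0.
Remaining 7 whole minutes in the current block: 1800 + 6 × 1798 = 12588 frames.
Within the current minute: 49 × 30 + 4 − 2 = 1472 (labels ;00/;01 skipped at this minute). Total = 0 + 12588 + 1472 = 14060.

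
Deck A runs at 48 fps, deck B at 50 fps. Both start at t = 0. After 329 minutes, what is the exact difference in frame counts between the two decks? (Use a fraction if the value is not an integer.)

39480 frames

329 min = 19740 s.
A emits 48 × 19740 = 947520 frames; B emits 50 × 19740 = 987000.
Difference = 39480 frames; B is ahead of A.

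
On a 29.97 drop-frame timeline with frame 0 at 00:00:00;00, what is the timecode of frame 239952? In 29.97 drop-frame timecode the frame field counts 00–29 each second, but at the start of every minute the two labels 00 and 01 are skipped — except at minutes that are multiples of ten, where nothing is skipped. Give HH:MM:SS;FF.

Each 10-minute DF block holds 10 × 60 × 30 − 9 × 2 = 17982 frames. 239952 ÷ 17982 → 13 full blocks, remainder 6186.
Within the partial block the first minute is 1800 frames and each further minute 1798, so 3 further minute boundaries passed. Total skipped labels = 18 × 13 + 2 × 3 = 240.
Non-drop label index = 239952 + 240 = 240192; at 30 labels/s that is 02:13:26:12, i.e. DF 02:13:26;12.

02:13:26;12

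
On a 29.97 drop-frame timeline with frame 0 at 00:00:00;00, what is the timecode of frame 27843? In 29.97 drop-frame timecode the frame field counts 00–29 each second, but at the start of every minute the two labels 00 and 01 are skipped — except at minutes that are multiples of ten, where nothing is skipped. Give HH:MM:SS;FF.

Ten DF minutes hold 17982 frames, so frame 27843 lies in block 1 (frames 17982–35963) with 9861 frames into that block.
The block's first minute is 1800 frames and the rest 1798 each; 9861 frames reaches minute 5, so 1 × 18 + 5 × 2 = 28 labels have been skipped so far.
Adding those back, label number 27843 + 28 = 27871 at 30 labels/s is 929 s + 1 f = 0 h 15 min 29 s frame 1, i.e. 00:15:29;01.

00:15:29;01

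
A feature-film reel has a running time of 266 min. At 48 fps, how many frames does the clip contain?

266 min = 15960 s.
Frames = 15960 × 48 = 766080.

766080 frames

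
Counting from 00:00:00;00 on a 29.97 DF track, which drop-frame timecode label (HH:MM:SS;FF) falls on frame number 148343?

Each 10-minute DF block holds 10 × 60 × 30 − 9 × 2 = 17982 frames. 148343 ÷ 17982 → 8 full blocks, remainder 4487.
Within the partial block the first minute is 1800 frames and each further minute 1798, so 2 further minute boundaries passed. Total skipped labels = 18 × 8 + 2 × 2 = 148.
Non-drop label index = 148343 + 148 = 148491; at 30 labels/s that is 01:22:29:21, i.e. DF 01:22:29;21.

01:22:29;21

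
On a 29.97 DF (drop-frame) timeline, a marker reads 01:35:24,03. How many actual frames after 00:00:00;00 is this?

As if non-drop at 30 labels/s: (1 × 3600 + 35 × 60 + 24) × 30 + 3 = 171723.
Minute boundaries passed: 95; those not divisible by 10: 95 − 9 = 86; dropped labels = 2 × 86 = 172.
Actual frame index = 171723 − 172 = 171551.

171551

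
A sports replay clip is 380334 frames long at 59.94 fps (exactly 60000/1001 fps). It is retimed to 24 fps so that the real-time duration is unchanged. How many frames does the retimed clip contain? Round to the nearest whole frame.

152286 frames

Frames at target rate = 380334 × (24) / (60000/1001) = 190357167/1250 ≈ 152285.734.
Nearest whole frame: 152286.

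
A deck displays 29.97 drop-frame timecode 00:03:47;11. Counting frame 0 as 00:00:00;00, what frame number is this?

Complete 10-minute blocks: 0, each 17982 frames → 0.
Remaining 3 whole minutes in the current block: 1800 + 2 × 1798 = 5396 frames.
Within the current minute: 47 × 30 + 11 − 2 = 1419 (labels ;00/;01 skipped at this minute). Total = 0 + 5396 + 1419 = 6815.

6815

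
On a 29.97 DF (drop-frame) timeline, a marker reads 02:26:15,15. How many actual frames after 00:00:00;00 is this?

263001

As if non-drop at 30 labels/s: (2 × 3600 + 26 × 60 + 15) × 30 + 15 = 263265.
Minute boundaries passed: 146; those not divisible by 10: 146 − 14 = 132; dropped labels = 2 × 132 = 264.
Actual frame index = 263265 − 264 = 263001.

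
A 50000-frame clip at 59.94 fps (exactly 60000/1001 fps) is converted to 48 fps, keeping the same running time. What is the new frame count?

40040 frames

Target frames = source frames × (target rate / source rate) = 50000 × (48)/(60000/1001) = 50000 × 1001/1250 = 40040.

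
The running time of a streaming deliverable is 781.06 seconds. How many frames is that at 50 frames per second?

39053 frames

Frames = 781.06 × 50 = 39053.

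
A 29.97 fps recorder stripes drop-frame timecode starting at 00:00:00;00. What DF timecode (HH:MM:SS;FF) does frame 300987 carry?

Ten DF minutes hold 17982 frames, so frame 300987 lies in block 16 (frames 287712–305693) with 13275 frames into that block.
The block's first minute is 1800 frames and the rest 1798 each; 13275 frames reaches minute 7, so 16 × 18 + 7 × 2 = 302 labels have been skipped so far.
Adding those back, label number 300987 + 302 = 301289 at 30 labels/s is 10042 s + 29 f = 2 h 47 min 22 s frame 29, i.e. 02:47:22;29.

02:47:22;29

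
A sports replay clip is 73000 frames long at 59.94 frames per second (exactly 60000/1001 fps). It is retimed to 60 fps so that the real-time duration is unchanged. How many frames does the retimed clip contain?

Frames at target rate = 73000 × (60) / (60000/1001) = 73073.

73073 frames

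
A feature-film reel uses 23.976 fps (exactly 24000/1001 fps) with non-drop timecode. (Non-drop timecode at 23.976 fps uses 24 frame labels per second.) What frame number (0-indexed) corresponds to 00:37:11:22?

Total seconds to the label: (0 × 3600 + 37 × 60 + 11) = 2231.
Frame index = 2231 × 24 + 22 = 53566.

frame 53566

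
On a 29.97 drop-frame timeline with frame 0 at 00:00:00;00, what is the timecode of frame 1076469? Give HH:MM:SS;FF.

Ten DF minutes hold 17982 frames, so frame 1076469 lies in block 59 (frames 1060938–1078919) with 15531 frames into that block.
The block's first minute is 1800 frames and the rest 1798 each; 15531 frames reaches minute 8, so 59 × 18 + 8 × 2 = 1078 labels have been skipped so far.
Adding those back, label number 1076469 + 1078 = 1077547 at 30 labels/s is 35918 s + 7 f = 9 h 58 min 38 s frame 7, i.e. 09:58:38;07.

09:58:38;07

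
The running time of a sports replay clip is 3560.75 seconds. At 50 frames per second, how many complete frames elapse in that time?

Frames = 3560.75 × 50 = 356075/2 ≈ 178037.5000.
Complete frames: 178037.

178037 frames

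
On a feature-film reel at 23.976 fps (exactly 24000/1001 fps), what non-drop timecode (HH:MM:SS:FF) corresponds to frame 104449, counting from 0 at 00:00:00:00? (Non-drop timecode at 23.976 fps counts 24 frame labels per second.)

104449 ÷ 24 = 4352 full seconds, remainder 1 frame.
4352 s = 1 h 12 min 32 s.
Timecode: 01:12:32:01.

01:12:32:01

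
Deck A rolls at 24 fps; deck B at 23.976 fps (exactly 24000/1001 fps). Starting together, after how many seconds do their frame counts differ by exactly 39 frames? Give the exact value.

1626.625 seconds

The gap grows by |24000/1001 − 24| = 24/1001 frames per second.
Time for a 39-frame gap: 39 ÷ (24/1001) = 1626.625 s.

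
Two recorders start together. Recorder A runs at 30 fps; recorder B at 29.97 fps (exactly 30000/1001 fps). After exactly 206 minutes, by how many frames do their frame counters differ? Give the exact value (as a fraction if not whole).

370800/1001 frames

206 min = 12360 s.
A emits 30 × 12360 = 370800 frames; B emits 30000/1001 × 12360 = 370800000/1001.
Difference = 370800/1001 frames (≈ 370.4296); B is behind A.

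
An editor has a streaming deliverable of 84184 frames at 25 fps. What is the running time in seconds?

Running time = 84184 / (25) = 3367.36 s.

3367.36 seconds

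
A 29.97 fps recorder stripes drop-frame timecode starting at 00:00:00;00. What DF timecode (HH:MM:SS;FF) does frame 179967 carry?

01:40:04;27

Each 10-minute DF block holds 10 × 60 × 30 − 9 × 2 = 17982 frames. 179967 ÷ 17982 → 10 full blocks, remainder 147.
Within the partial block the first minute is 1800 frames and each further minute 1798, so 0 further minute boundaries passed. Total skipped labels = 18 × 10 + 2 × 0 = 180.
Non-drop label index = 179967 + 180 = 180147; at 30 labels/s that is 01:40:04:27, i.e. DF 01:40:04;27.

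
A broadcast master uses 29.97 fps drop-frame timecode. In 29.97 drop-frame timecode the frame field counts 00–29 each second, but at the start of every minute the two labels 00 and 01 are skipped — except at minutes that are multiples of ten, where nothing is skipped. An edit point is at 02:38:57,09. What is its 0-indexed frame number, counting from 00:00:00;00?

As if non-drop at 30 labels/s: (2 × 3600 + 38 × 60 + 57) × 30 + 9 = 286119.
Minute boundaries passed: 158; those not divisible by 10: 158 − 15 = 143; dropped labels = 2 × 143 = 286.
Actual frame index = 286119 − 286 = 285833.

285833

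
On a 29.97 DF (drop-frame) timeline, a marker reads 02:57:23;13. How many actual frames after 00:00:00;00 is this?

318983

Complete 10-minute blocks: 17, each 17982 frames → 305694.
Remaining 7 whole minutes in the current block: 1800 + 6 × 1798 = 12588 frames.
Within the current minute: 23 × 30 + 13 − 2 = 701 (labels ;00/;01 skipped at this minute). Total = 305694 + 12588 + 701 = 318983.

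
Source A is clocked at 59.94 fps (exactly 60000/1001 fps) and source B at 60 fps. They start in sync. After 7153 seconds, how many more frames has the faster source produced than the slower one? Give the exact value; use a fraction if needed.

429180/1001 frames

A emits 60000/1001 × 7153 = 429180000/1001 frames; B emits 60 × 7153 = 429180.
Difference = 429180/1001 frames (≈ 428.7512); B is ahead of A.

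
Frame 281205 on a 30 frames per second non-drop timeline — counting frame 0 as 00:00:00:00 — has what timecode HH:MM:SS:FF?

281205 ÷ 30 = 9373 full seconds, remainder 15 frames.
9373 s = 2 h 36 min 13 s.
Timecode: 02:36:13:15.

02:36:13:15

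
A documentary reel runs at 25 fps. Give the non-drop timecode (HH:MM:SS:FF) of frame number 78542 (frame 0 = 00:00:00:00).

00:52:21:17

78542 ÷ 25 = 3141 full seconds, remainder 17 frames.
3141 s = 0 h 52 min 21 s.
Timecode: 00:52:21:17.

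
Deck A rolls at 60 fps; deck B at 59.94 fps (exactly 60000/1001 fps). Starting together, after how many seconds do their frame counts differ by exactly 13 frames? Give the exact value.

The gap grows by |60000/1001 − 60| = 60/1001 frames per second.
Time for a 13-frame gap: 13 ÷ (60/1001) = 13013/60 s.

13013/60 seconds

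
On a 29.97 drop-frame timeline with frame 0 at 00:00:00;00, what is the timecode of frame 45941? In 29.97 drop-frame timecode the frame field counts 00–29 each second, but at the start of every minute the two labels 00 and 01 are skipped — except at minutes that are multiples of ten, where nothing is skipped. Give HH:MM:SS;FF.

Ten DF minutes hold 17982 frames, so frame 45941 lies in block 2 (frames 35964–53945) with 9977 frames into that block.
The block's first minute is 1800 frames and the rest 1798 each; 9977 frames reaches minute 5, so 2 × 18 + 5 × 2 = 46 labels have been skipped so far.
Adding those back, label number 45941 + 46 = 45987 at 30 labels/s is 1532 s + 27 f = 0 h 25 min 32 s frame 27, i.e. 00:25:32;27.

00:25:32;27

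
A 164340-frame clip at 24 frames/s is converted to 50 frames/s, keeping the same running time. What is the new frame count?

Target frames = source frames × (target rate / source rate) = 164340 × (50)/(24) = 164340 × 25/12 = 342375.

342375 frames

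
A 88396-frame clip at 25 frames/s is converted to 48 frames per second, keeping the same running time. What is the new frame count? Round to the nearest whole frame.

Frames at target rate = 88396 × (48) / (25) = 4243008/25 ≈ 169720.320.
Nearest whole frame: 169720.

169720 frames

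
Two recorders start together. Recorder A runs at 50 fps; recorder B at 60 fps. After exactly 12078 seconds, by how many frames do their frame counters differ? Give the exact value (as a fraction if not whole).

A emits 50 × 12078 = 603900 frames; B emits 60 × 12078 = 724680.
Difference = 120780 frames; B is ahead of A.

120780 frames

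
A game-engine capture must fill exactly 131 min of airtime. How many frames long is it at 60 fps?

131 min = 7860 s.
Frames = 7860 × 60 = 471600.

471600 frames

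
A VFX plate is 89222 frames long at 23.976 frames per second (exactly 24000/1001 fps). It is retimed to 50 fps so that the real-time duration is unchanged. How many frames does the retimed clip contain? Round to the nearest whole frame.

186065 frames

Frames at target rate = 89222 × (50) / (24000/1001) = 44655611/240 ≈ 186065.046.
Nearest whole frame: 186065.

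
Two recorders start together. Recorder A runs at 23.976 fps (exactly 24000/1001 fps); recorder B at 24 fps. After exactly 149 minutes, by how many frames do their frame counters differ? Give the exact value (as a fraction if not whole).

214560/1001 frames

149 min = 8940 s.
A emits 24000/1001 × 8940 = 214560000/1001 frames; B emits 24 × 8940 = 214560.
Difference = 214560/1001 frames (≈ 214.3457); B is ahead of A.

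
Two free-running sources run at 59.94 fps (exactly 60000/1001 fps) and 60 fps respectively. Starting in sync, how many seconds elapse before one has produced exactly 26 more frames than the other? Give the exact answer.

13013/30 seconds

The gap grows by |60 − 60000/1001| = 60/1001 frames per second.
Time for a 26-frame gap: 26 ÷ (60/1001) = 13013/30 s.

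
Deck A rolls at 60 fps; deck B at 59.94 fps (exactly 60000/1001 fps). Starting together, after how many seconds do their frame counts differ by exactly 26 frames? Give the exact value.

13013/30 seconds

The gap grows by |60000/1001 − 60| = 60/1001 frames per second.
Time for a 26-frame gap: 26 ÷ (60/1001) = 13013/30 s.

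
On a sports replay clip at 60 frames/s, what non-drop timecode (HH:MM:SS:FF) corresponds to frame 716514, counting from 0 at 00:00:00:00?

03:19:01:54

716514 ÷ 60 = 11941 full seconds, remainder 54 frames.
11941 s = 3 h 19 min 1 s.
Timecode: 03:19:01:54.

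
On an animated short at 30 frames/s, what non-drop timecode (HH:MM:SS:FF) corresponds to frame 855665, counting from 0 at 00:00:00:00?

855665 ÷ 30 = 28522 full seconds, remainder 5 frames.
28522 s = 7 h 55 min 22 s.
Timecode: 07:55:22:05.

07:55:22:05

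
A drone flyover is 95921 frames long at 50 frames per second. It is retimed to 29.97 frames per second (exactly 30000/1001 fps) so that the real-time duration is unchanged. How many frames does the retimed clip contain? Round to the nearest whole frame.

Frames at target rate = 95921 × (30000/1001) / (50) = 8221800/143 ≈ 57495.105.
Nearest whole frame: 57495.

57495 frames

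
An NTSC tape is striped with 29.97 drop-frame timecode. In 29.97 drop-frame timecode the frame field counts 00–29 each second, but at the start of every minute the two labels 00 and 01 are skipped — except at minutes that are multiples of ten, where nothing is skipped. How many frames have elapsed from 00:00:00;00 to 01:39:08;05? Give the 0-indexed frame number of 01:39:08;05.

Complete 10-minute blocks: 9, each 17982 frames → 161838.
Remaining 9 whole minutes in the current block: 1800 + 8 × 1798 = 16184 frames.
Within the current minute: 8 × 30 + 5 − 2 = 243 (labels ;00/;01 skipped at this minute). Total = 161838 + 16184 + 243 = 178265.

178265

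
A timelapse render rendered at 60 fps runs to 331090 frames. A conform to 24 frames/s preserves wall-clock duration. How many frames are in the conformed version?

Target frames = source frames × (target rate / source rate) = 331090 × (24)/(60) = 331090 × 2/5 = 132436.

132436 frames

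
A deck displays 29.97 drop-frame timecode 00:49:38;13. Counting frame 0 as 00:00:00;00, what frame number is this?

As if non-drop at 30 labels/s: (0 × 3600 + 49 × 60 + 38) × 30 + 13 = 89353.
Minute boundaries passed: 49; those not divisible by 10: 49 − 4 = 45; dropped labels = 2 × 45 = 90.
Actual frame index = 89353 − 90 = 89263.

89263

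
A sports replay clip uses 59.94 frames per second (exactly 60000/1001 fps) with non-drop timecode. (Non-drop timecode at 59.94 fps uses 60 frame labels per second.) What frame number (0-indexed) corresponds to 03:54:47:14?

frame 845234

Total seconds to the label: (3 × 3600 + 54 × 60 + 47) = 14087.
Frame index = 14087 × 60 + 14 = 845234.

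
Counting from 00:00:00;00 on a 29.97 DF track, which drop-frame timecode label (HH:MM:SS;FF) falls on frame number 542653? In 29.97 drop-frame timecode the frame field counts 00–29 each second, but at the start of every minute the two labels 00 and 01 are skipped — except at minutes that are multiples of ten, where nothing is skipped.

05:01:46;15

Ten DF minutes hold 17982 frames, so frame 542653 lies in block 30 (frames 539460–557441) with 3193 frames into that block.
The block's first minute is 1800 frames and the rest 1798 each; 3193 frames reaches minute 1, so 30 × 18 + 1 × 2 = 542 labels have been skipped so far.
Adding those back, label number 542653 + 542 = 543195 at 30 labels/s is 18106 s + 15 f = 5 h 1 min 46 s frame 15, i.e. 05:01:46;15.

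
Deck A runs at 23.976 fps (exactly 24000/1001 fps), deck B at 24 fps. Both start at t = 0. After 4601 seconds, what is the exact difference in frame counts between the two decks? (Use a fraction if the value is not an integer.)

A emits 24000/1001 × 4601 = 110424000/1001 frames; B emits 24 × 4601 = 110424.
Difference = 110424/1001 frames (≈ 110.3137); B is ahead of A.

110424/1001 frames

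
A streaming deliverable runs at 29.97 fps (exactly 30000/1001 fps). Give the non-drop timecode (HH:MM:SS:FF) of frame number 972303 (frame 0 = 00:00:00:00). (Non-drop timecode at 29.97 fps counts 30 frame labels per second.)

972303 ÷ 30 = 32410 full seconds, remainder 3 frames.
32410 s = 9 h 0 min 10 s.
Timecode: 09:00:10:03.

09:00:10:03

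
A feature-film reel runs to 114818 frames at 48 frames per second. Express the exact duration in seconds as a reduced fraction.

Running time = 114818 ÷ (48) = 114818 × 1/48 = 57409/24 s.

57409/24 seconds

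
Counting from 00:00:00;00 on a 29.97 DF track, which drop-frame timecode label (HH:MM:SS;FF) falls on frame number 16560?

00:09:12;18

Ten DF minutes hold 17982 frames, so frame 16560 lies in block 0 (frames 0–17981) with 16560 frames into that block.
The block's first minute is 1800 frames and the rest 1798 each; 16560 frames reaches minute 9, so 0 × 18 + 9 × 2 = 18 labels have been skipped so far.
Adding those back, label number 16560 + 18 = 16578 at 30 labels/s is 552 s + 18 f = 0 h 9 min 12 s frame 18, i.e. 00:09:12;18.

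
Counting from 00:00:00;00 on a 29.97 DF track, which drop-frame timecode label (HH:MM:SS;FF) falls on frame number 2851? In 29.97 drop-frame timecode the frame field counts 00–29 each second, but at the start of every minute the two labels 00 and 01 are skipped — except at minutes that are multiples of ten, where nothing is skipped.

Ten DF minutes hold 17982 frames, so frame 2851 lies in block 0 (frames 0–17981) with 2851 frames into that block.
The block's first minute is 1800 frames and the rest 1798 each; 2851 frames reaches minute 1, so 0 × 18 + 1 × 2 = 2 labels have been skipped so far.
Adding those back, label number 2851 + 2 = 2853 at 30 labels/s is 95 s + 3 f = 0 h 1 min 35 s frame 3, i.e. 00:01:35;03.

00:01:35;03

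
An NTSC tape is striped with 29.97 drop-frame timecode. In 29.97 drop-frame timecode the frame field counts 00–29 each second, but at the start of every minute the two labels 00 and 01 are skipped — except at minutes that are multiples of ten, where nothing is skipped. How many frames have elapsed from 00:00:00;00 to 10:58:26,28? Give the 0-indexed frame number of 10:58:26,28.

1184022

Complete 10-minute blocks: 65, each 17982 frames → 1168830.
Remaining 8 whole minutes in the current block: 1800 + 7 × 1798 = 14386 frames.
Within the current minute: 26 × 30 + 28 − 2 = 806 (labels ;00/;01 skipped at this minute). Total = 1168830 + 14386 + 806 = 1184022.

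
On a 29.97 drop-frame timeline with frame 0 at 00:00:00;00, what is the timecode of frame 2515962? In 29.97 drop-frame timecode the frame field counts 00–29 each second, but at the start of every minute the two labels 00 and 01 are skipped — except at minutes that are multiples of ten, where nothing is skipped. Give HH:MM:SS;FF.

23:19:09;12

Ten DF minutes hold 17982 frames, so frame 2515962 lies in block 139 (frames 2499498–2517479) with 16464 frames into that block.
The block's first minute is 1800 frames and the rest 1798 each; 16464 frames reaches minute 9, so 139 × 18 + 9 × 2 = 2520 labels have been skipped so far.
Adding those back, label number 2515962 + 2520 = 2518482 at 30 labels/s is 83949 s + 12 f = 23 h 19 min 9 s frame 12, i.e. 23:19:09;12.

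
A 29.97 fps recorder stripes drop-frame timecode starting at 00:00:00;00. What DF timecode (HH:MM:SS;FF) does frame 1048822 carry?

09:43:15;22

Ten DF minutes hold 17982 frames, so frame 1048822 lies in block 58 (frames 1042956–1060937) with 5866 frames into that block.
The block's first minute is 1800 frames and the rest 1798 each; 5866 frames reaches minute 3, so 58 × 18 + 3 × 2 = 1050 labels have been skipped so far.
Adding those back, label number 1048822 + 1050 = 1049872 at 30 labels/s is 34995 s + 22 f = 9 h 43 min 15 s frame 22, i.e. 09:43:15;22.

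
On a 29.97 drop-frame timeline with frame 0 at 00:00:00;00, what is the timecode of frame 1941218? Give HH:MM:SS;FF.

Ten DF minutes hold 17982 frames, so frame 1941218 lies in block 107 (frames 1924074–1942055) with 17144 frames into that block.
The block's first minute is 1800 frames and the rest 1798 each; 17144 frames reaches minute 9, so 107 × 18 + 9 × 2 = 1944 labels have been skipped so far.
Adding those back, label number 1941218 + 1944 = 1943162 at 30 labels/s is 64772 s + 2 f = 17 h 59 min 32 s frame 2, i.e. 17:59:32;02.

17:59:32;02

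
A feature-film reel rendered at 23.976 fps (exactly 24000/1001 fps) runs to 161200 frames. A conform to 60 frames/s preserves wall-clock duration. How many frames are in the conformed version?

403403 frames

Target frames = source frames × (target rate / source rate) = 161200 × (60)/(24000/1001) = 161200 × 1001/400 = 403403.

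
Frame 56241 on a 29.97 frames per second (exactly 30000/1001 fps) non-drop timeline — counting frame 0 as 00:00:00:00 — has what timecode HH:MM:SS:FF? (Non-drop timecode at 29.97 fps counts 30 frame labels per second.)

00:31:14:21

56241 ÷ 30 = 1874 full seconds, remainder 21 frames.
1874 s = 0 h 31 min 14 s.
Timecode: 00:31:14:21.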